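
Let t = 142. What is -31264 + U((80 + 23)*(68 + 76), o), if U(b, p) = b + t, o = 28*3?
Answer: -16290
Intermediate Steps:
o = 84
U(b, p) = 142 + b (U(b, p) = b + 142 = 142 + b)
-31264 + U((80 + 23)*(68 + 76), o) = -31264 + (142 + (80 + 23)*(68 + 76)) = -31264 + (142 + 103*144) = -31264 + (142 + 14832) = -31264 + 14974 = -16290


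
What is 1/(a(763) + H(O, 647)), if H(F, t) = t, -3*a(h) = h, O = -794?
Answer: 3/1178 ≈ 0.0025467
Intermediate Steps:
a(h) = -h/3
1/(a(763) + H(O, 647)) = 1/(-⅓*763 + 647) = 1/(-763/3 + 647) = 1/(1178/3) = 3/1178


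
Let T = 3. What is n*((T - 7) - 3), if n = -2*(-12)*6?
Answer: -1008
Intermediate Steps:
n = 144 (n = 24*6 = 144)
n*((T - 7) - 3) = 144*((3 - 7) - 3) = 144*(-4 - 3) = 144*(-7) = -1008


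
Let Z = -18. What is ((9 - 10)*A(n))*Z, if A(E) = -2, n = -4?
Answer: -36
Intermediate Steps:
((9 - 10)*A(n))*Z = ((9 - 10)*(-2))*(-18) = -1*(-2)*(-18) = 2*(-18) = -36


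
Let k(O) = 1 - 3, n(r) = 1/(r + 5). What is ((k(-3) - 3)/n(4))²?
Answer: 2025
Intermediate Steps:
n(r) = 1/(5 + r)
k(O) = -2
((k(-3) - 3)/n(4))² = ((-2 - 3)/(1/(5 + 4)))² = (-5/1/9)² = (-5/(⅑))² = (9*(-5))² = (-45)² = 2025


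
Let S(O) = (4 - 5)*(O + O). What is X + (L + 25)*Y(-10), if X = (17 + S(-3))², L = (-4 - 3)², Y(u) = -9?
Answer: -137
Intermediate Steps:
S(O) = -2*O
L = 49 (L = (-7)² = 49)
X = 529 (X = (17 - 2*(-3))² = (17 + 6)² = 23² = 529)
X + (L + 25)*Y(-10) = 529 + (49 + 25)*(-9) = 529 + 74*(-9) = 529 - 666 = -137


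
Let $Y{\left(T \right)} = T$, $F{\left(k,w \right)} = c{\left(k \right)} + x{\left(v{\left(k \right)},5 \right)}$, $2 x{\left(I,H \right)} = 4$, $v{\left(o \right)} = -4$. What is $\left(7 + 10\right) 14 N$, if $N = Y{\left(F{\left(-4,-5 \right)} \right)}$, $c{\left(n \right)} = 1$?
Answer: $714$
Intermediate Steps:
$x{\left(I,H \right)} = 2$ ($x{\left(I,H \right)} = \frac{1}{2} \cdot 4 = 2$)
$F{\left(k,w \right)} = 3$ ($F{\left(k,w \right)} = 1 + 2 = 3$)
$N = 3$
$\left(7 + 10\right) 14 N = \left(7 + 10\right) 14 \cdot 3 = 17 \cdot 14 \cdot 3 = 238 \cdot 3 = 714$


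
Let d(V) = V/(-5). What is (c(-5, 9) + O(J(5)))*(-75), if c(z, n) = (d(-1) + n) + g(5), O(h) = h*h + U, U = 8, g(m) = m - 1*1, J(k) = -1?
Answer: -1665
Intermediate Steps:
g(m) = -1 + m (g(m) = m - 1 = -1 + m)
O(h) = 8 + h**2 (O(h) = h*h + 8 = h**2 + 8 = 8 + h**2)
d(V) = -V/5 (d(V) = V*(-1/5) = -V/5)
c(z, n) = 21/5 + n (c(z, n) = (-1/5*(-1) + n) + (-1 + 5) = (1/5 + n) + 4 = 21/5 + n)
(c(-5, 9) + O(J(5)))*(-75) = ((21/5 + 9) + (8 + (-1)**2))*(-75) = (66/5 + (8 + 1))*(-75) = (66/5 + 9)*(-75) = (111/5)*(-75) = -1665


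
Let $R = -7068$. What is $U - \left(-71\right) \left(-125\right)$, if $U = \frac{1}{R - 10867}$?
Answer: $- \frac{159173126}{17935} \approx -8875.0$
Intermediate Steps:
$U = - \frac{1}{17935}$ ($U = \frac{1}{-7068 - 10867} = \frac{1}{-17935} = - \frac{1}{17935} \approx -5.5757 \cdot 10^{-5}$)
$U - \left(-71\right) \left(-125\right) = - \frac{1}{17935} - \left(-71\right) \left(-125\right) = - \frac{1}{17935} - 8875 = - \frac{159173126}{17935}$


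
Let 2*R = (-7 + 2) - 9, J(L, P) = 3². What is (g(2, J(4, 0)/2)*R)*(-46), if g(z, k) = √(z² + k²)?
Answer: 161*√97 ≈ 1585.7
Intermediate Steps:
J(L, P) = 9
R = -7 (R = ((-7 + 2) - 9)/2 = (-5 - 9)/2 = (½)*(-14) = -7)
g(z, k) = √(k² + z²)
(g(2, J(4, 0)/2)*R)*(-46) = (√((9/2)² + 2²)*(-7))*(-46) = (√((9*(½))² + 4)*(-7))*(-46) = (√((9/2)² + 4)*(-7))*(-46) = (√(81/4 + 4)*(-7))*(-46) = (√(97/4)*(-7))*(-46) = ((√97/2)*(-7))*(-46) = -7*√97/2*(-46) = 161*√97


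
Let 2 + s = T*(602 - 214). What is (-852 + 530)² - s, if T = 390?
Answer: -47634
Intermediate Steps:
s = 151318 (s = -2 + 390*(602 - 214) = -2 + 390*388 = -2 + 151320 = 151318)
(-852 + 530)² - s = (-852 + 530)² - 1*151318 = (-322)² - 151318 = 103684 - 151318 = -47634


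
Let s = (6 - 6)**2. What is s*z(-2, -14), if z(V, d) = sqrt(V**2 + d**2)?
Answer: 0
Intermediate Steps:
s = 0 (s = 0**2 = 0)
s*z(-2, -14) = 0*sqrt((-2)**2 + (-14)**2) = 0*sqrt(4 + 196) = 0*sqrt(200) = 0*(10*sqrt(2)) = 0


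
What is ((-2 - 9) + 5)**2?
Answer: 36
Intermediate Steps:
((-2 - 9) + 5)**2 = (-11 + 5)**2 = (-6)**2 = 36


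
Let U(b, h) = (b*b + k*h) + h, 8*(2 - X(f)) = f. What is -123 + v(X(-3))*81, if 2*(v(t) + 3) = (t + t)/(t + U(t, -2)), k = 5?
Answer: -35214/85 ≈ -414.28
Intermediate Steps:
X(f) = 2 - f/8
U(b, h) = b² + 6*h (U(b, h) = (b*b + 5*h) + h = (b² + 5*h) + h = b² + 6*h)
v(t) = -3 + t/(-12 + t + t²) (v(t) = -3 + ((t + t)/(t + (t² + 6*(-2))))/2 = -3 + ((2*t)/(t + (t² - 12)))/2 = -3 + ((2*t)/(t + (-12 + t²)))/2 = -3 + ((2*t)/(-12 + t + t²))/2 = -3 + (2*t/(-12 + t + t²))/2 = -3 + t/(-12 + t + t²))
-123 + v(X(-3))*81 = -123 + ((36 - 3*(2 - ⅛*(-3))² - 2*(2 - ⅛*(-3)))/(-12 + (2 - ⅛*(-3)) + (2 - ⅛*(-3))²))*81 = -123 + ((36 - 3*(2 + 3/8)² - 2*(2 + 3/8))/(-12 + (2 + 3/8) + (2 + 3/8)²))*81 = -123 + ((36 - 3*(19/8)² - 2*19/8)/(-12 + 19/8 + (19/8)²))*81 = -123 + ((36 - 3*361/64 - 19/4)/(-12 + 19/8 + 361/64))*81 = -123 + ((36 - 1083/64 - 19/4)/(-255/64))*81 = -123 - 64/255*917/64*81 = -123 - 917/255*81 = -123 - 24759/85 = -35214/85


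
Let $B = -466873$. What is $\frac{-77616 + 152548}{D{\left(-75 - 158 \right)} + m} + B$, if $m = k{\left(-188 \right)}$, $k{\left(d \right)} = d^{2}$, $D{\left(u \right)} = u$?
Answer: $- \frac{16392302971}{35111} \approx -4.6687 \cdot 10^{5}$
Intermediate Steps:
$m = 35344$ ($m = \left(-188\right)^{2} = 35344$)
$\frac{-77616 + 152548}{D{\left(-75 - 158 \right)} + m} + B = \frac{-77616 + 152548}{\left(-75 - 158\right) + 35344} - 466873 = \frac{74932}{\left(-75 - 158\right) + 35344} - 466873 = \frac{74932}{-233 + 35344} - 466873 = \frac{74932}{35111} - 466873 = - \frac{16392302971}{35111}$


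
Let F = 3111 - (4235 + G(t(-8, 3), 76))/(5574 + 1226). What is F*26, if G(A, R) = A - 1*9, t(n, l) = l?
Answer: 274957423/3400 ≈ 80870.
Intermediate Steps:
G(A, R) = -9 + A (G(A, R) = A - 9 = -9 + A)
F = 21150571/6800 (F = 3111 - (4235 + (-9 + 3))/(5574 + 1226) = 3111 - (4235 - 6)/6800 = 3111 - 4229/6800 = 21150571/6800 ≈ 3110.4)
F*26 = (21150571/6800)*26 = 274957423/3400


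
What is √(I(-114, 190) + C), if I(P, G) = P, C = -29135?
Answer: I*√29249 ≈ 171.02*I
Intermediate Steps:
√(I(-114, 190) + C) = √(-114 - 29135) = √(-29249) = I*√29249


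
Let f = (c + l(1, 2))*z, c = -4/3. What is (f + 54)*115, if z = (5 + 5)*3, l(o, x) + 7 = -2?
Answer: -29440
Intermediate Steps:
l(o, x) = -9 (l(o, x) = -7 - 2 = -9)
z = 30 (z = 10*3 = 30)
c = -4/3 (c = -4*⅓ = -4/3 ≈ -1.3333)
f = -310 (f = (-4/3 - 9)*30 = -31/3*30 = -310)
(f + 54)*115 = (-310 + 54)*115 = -256*115 = -29440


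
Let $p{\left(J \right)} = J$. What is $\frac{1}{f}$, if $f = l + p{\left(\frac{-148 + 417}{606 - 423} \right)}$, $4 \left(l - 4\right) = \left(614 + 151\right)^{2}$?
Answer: $\frac{732}{107100179} \approx 6.8347 \cdot 10^{-6}$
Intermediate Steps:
$l = \frac{585241}{4}$ ($l = 4 + \frac{\left(614 + 151\right)^{2}}{4} = 4 + \frac{765^{2}}{4} = 4 + \frac{1}{4} \cdot 585225 = 4 + \frac{585225}{4} = \frac{585241}{4} \approx 1.4631 \cdot 10^{5}$)
$f = \frac{107100179}{732}$ ($f = \frac{585241}{4} + \frac{-148 + 417}{606 - 423} = \frac{585241}{4} + \frac{269}{183} = \frac{107100179}{732} \approx 1.4631 \cdot 10^{5}$)
$\frac{1}{f} = \frac{1}{\frac{107100179}{732}} = \frac{732}{107100179}$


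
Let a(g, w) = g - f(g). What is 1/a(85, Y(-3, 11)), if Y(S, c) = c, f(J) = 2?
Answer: 1/83 ≈ 0.012048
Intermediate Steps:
a(g, w) = -2 + g (a(g, w) = g - 1*2 = g - 2 = -2 + g)
1/a(85, Y(-3, 11)) = 1/(-2 + 85) = 1/83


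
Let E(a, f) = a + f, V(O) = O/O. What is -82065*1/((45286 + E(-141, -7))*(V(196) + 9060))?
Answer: -27355/136331806 ≈ -0.00020065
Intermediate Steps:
V(O) = 1
-82065*1/((45286 + E(-141, -7))*(V(196) + 9060)) = -82065*1/((1 + 9060)*(45286 + (-141 - 7))) = -82065*1/(9061*(45286 - 148)) = -82065/(9061*45138) = -82065/408995418 = -82065*1/408995418 = -27355/136331806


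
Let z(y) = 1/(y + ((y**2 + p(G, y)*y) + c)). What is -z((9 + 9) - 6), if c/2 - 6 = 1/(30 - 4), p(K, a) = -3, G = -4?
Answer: -13/1717 ≈ -0.0075713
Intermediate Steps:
c = 157/13 (c = 12 + 2/(30 - 4) = 12 + 2/26 = 12 + 2*(1/26) = 12 + 1/13 = 157/13 ≈ 12.077)
z(y) = 1/(157/13 + y**2 - 2*y) (z(y) = 1/(y + ((y**2 - 3*y) + 157/13)) = 1/(y + (157/13 + y**2 - 3*y)) = 1/(157/13 + y**2 - 2*y))
-z((9 + 9) - 6) = -13/(157 - 26*((9 + 9) - 6) + 13*((9 + 9) - 6)**2) = -13/(157 - 26*(18 - 6) + 13*(18 - 6)**2) = -13/(157 - 26*12 + 13*12**2) = -13/(157 - 312 + 13*144) = -13/(157 - 312 + 1872) = -13/1717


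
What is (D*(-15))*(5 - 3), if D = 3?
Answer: -90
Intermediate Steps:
(D*(-15))*(5 - 3) = (3*(-15))*(5 - 3) = -45*2 = -90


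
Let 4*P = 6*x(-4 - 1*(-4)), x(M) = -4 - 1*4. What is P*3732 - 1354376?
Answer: -1399160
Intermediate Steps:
x(M) = -8 (x(M) = -4 - 4 = -8)
P = -12 (P = (6*(-8))/4 = (¼)*(-48) = -12)
P*3732 - 1354376 = -12*3732 - 1354376 = -44784 - 1354376 = -1399160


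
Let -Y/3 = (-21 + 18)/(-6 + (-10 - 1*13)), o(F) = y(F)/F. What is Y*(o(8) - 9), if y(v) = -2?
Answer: 333/116 ≈ 2.8707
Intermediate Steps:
o(F) = -2/F
Y = -9/29 (Y = -3*(-21 + 18)/(-6 + (-10 - 1*13)) = -(-9)/(-6 + (-10 - 13)) = -(-9)/(-6 - 23) = -(-9)/(-29) = -(-9)*(-1)/29 = -3*3/29 = -9/29 ≈ -0.31034)
Y*(o(8) - 9) = -9*(-2/8 - 9)/29 = -9*(-2*⅛ - 9)/29 = -9*(-¼ - 9)/29 = -9/29*(-37/4) = 333/116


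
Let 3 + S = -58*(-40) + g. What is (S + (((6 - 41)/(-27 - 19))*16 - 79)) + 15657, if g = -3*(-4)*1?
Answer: 412141/23 ≈ 17919.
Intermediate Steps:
g = 12 (g = 12*1 = 12)
S = 2329 (S = -3 + (-58*(-40) + 12) = -3 + (2320 + 12) = -3 + 2332 = 2329)
(S + (((6 - 41)/(-27 - 19))*16 - 79)) + 15657 = (2329 + (((6 - 41)/(-27 - 19))*16 - 79)) + 15657 = (2329 + (-35/(-46)*16 - 79)) + 15657 = (2329 + (-35*(-1/46)*16 - 79)) + 15657 = (2329 + ((35/46)*16 - 79)) + 15657 = (2329 + (280/23 - 79)) + 15657 = (2329 - 1537/23) + 15657 = 52030/23 + 15657 = 412141/23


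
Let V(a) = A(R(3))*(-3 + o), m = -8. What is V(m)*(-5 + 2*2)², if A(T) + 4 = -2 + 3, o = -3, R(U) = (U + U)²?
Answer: 18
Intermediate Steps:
R(U) = 4*U² (R(U) = (2*U)² = 4*U²)
A(T) = -3 (A(T) = -4 + (-2 + 3) = -4 + 1 = -3)
V(a) = 18 (V(a) = -3*(-3 - 3) = -3*(-6) = 18)
V(m)*(-5 + 2*2)² = 18*(-5 + 2*2)² = 18*(-5 + 4)² = 18*(-1)² = 18*1 = 18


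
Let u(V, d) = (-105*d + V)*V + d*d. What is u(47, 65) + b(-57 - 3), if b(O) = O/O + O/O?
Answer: -314339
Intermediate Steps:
u(V, d) = d² + V*(V - 105*d) (u(V, d) = (V - 105*d)*V + d² = V*(V - 105*d) + d² = d² + V*(V - 105*d))
b(O) = 2 (b(O) = 1 + 1 = 2)
u(47, 65) + b(-57 - 3) = (47² + 65² - 105*47*65) + 2 = (2209 + 4225 - 320775) + 2 = -314341 + 2 = -314339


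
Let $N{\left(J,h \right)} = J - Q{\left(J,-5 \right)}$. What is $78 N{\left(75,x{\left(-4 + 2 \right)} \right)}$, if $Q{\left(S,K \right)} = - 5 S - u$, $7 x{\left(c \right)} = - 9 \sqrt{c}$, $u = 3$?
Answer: $35334$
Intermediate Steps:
$x{\left(c \right)} = - \frac{9 \sqrt{c}}{7}$ ($x{\left(c \right)} = \frac{\left(-9\right) \sqrt{c}}{7} = - \frac{9 \sqrt{c}}{7}$)
$Q{\left(S,K \right)} = -3 - 5 S$ ($Q{\left(S,K \right)} = - 5 S - 3 = -3 - 5 S$)
$N{\left(J,h \right)} = 3 + 6 J$ ($N{\left(J,h \right)} = J - \left(-3 - 5 J\right) = J + \left(3 + 5 J\right) = 3 + 6 J$)
$78 N{\left(75,x{\left(-4 + 2 \right)} \right)} = 78 \left(3 + 6 \cdot 75\right) = 78 \left(3 + 450\right) = 78 \cdot 453 = 35334$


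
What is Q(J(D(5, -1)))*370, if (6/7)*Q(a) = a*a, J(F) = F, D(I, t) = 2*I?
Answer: 129500/3 ≈ 43167.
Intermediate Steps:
Q(a) = 7*a²/6 (Q(a) = 7*(a*a)/6 = 7*a²/6)
Q(J(D(5, -1)))*370 = (7*(2*5)²/6)*370 = ((7/6)*10²)*370 = ((7/6)*100)*370 = (350/3)*370 = 129500/3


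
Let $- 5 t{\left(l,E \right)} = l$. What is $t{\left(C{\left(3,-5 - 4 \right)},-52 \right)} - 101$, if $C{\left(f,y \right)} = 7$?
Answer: $- \frac{512}{5} \approx -102.4$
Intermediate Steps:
$t{\left(l,E \right)} = - \frac{l}{5}$
$t{\left(C{\left(3,-5 - 4 \right)},-52 \right)} - 101 = \left(- \frac{1}{5}\right) 7 - 101 = - \frac{7}{5} - 101 = - \frac{512}{5}$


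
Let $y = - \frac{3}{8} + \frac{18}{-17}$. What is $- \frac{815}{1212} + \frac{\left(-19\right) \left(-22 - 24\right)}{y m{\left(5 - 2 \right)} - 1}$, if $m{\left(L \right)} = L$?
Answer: $- \frac{144650783}{873852} \approx -165.53$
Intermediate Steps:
$y = - \frac{195}{136}$ ($y = \left(-3\right) \frac{1}{8} + 18 \left(- \frac{1}{17}\right) = - \frac{3}{8} - \frac{18}{17} = - \frac{195}{136} \approx -1.4338$)
$- \frac{815}{1212} + \frac{\left(-19\right) \left(-22 - 24\right)}{y m{\left(5 - 2 \right)} - 1} = - \frac{815}{1212} + \frac{\left(-19\right) \left(-22 - 24\right)}{- \frac{195 \left(5 - 2\right)}{136} - 1} = \left(-815\right) \frac{1}{1212} + \frac{\left(-19\right) \left(-46\right)}{- \frac{195 \left(5 - 2\right)}{136} - 1} = - \frac{815}{1212} + \frac{874}{\left(- \frac{195}{136}\right) 3 - 1} = - \frac{815}{1212} + \frac{874}{- \frac{585}{136} - 1} = - \frac{815}{1212} + \frac{874}{- \frac{721}{136}} = - \frac{815}{1212} + 874 \left(- \frac{136}{721}\right) = - \frac{815}{1212} - \frac{118864}{721} = - \frac{144650783}{873852}$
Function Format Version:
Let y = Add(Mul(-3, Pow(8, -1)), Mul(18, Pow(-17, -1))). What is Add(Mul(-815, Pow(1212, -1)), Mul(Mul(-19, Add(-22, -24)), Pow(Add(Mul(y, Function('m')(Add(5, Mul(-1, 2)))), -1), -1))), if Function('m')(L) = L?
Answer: Rational(-144650783, 873852) ≈ -165.53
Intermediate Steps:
y = Rational(-195, 136) (y = Add(Mul(-3, Rational(1, 8)), Mul(18, Rational(-1, 17))) = Add(Rational(-3, 8), Rational(-18, 17)) = Rational(-195, 136) ≈ -1.4338)
Add(Mul(-815, Pow(1212, -1)), Mul(Mul(-19, Add(-22, -24)), Pow(Add(Mul(y, Function('m')(Add(5, Mul(-1, 2)))), -1), -1))) = Add(Mul(-815, Pow(1212, -1)), Mul(Mul(-19, Add(-22, -24)), Pow(Add(Mul(Rational(-195, 136), Add(5, Mul(-1, 2))), -1), -1))) = Add(Mul(-815, Rational(1, 1212)), Mul(Mul(-19, -46), Pow(Add(Mul(Rational(-195, 136), Add(5, -2)), -1), -1))) = Add(Rational(-815, 1212), Mul(874, Pow(Add(Mul(Rational(-195, 136), 3), -1), -1))) = Add(Rational(-815, 1212), Mul(874, Pow(Add(Rational(-585, 136), -1), -1))) = Add(Rational(-815, 1212), Mul(874, Pow(Rational(-721, 136), -1))) = Add(Rational(-815, 1212), Mul(874, Rational(-136, 721))) = Add(Rational(-815, 1212), Rational(-118864, 721)) = Rational(-144650783, 873852)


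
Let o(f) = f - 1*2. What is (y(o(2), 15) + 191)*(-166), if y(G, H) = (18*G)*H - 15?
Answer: -29216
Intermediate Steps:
o(f) = -2 + f (o(f) = f - 2 = -2 + f)
y(G, H) = -15 + 18*G*H (y(G, H) = 18*G*H - 15 = -15 + 18*G*H)
(y(o(2), 15) + 191)*(-166) = ((-15 + 18*(-2 + 2)*15) + 191)*(-166) = ((-15 + 18*0*15) + 191)*(-166) = ((-15 + 0) + 191)*(-166) = (-15 + 191)*(-166) = 176*(-166) = -29216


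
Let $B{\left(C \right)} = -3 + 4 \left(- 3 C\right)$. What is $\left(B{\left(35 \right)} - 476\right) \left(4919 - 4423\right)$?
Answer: $-445904$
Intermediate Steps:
$B{\left(C \right)} = -3 - 12 C$
$\left(B{\left(35 \right)} - 476\right) \left(4919 - 4423\right) = \left(\left(-3 - 420\right) - 476\right) \left(4919 - 4423\right) = \left(\left(-3 - 420\right) - 476\right) 496 = \left(-423 - 476\right) 496 = \left(-899\right) 496 = -445904$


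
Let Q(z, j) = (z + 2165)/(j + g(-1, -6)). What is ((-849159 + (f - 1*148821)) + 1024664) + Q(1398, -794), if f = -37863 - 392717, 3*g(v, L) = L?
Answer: -321504779/796 ≈ -4.0390e+5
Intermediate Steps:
g(v, L) = L/3
f = -430580
Q(z, j) = (2165 + z)/(-2 + j) (Q(z, j) = (z + 2165)/(j + (⅓)*(-6)) = (2165 + z)/(j - 2) = (2165 + z)/(-2 + j))
((-849159 + (f - 1*148821)) + 1024664) + Q(1398, -794) = ((-849159 + (-430580 - 1*148821)) + 1024664) + (2165 + 1398)/(-2 - 794) = ((-849159 + (-430580 - 148821)) + 1024664) + 3563/(-796) = ((-849159 - 579401) + 1024664) - 1/796*3563 = (-1428560 + 1024664) - 3563/796 = -403896 - 3563/796 = -321504779/796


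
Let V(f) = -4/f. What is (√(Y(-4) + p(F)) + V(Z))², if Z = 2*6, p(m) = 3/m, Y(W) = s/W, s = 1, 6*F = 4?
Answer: 157/36 - √17/3 ≈ 2.9867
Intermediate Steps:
F = ⅔ (F = (⅙)*4 = ⅔ ≈ 0.66667)
Y(W) = 1/W
Z = 12
(√(Y(-4) + p(F)) + V(Z))² = (√(1/(-4) + 3/(⅔)) - 4/12)² = (√(-¼ + 3*(3/2)) - 4*1/12)² = (√(-¼ + 9/2) - ⅓)² = (√(17/4) - ⅓)² = (√17/2 - ⅓)² = (-⅓ + √17/2)²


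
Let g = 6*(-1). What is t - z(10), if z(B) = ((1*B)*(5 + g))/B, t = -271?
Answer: -270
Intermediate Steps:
g = -6
z(B) = -1 (z(B) = ((1*B)*(5 - 6))/B = (B*(-1))/B = (-B)/B = -1)
t - z(10) = -271 - 1*(-1) = -271 + 1 = -270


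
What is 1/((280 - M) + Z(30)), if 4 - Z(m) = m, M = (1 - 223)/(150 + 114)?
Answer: 44/11213 ≈ 0.0039240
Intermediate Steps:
M = -37/44 (M = -222/264 = -222*1/264 = -37/44 ≈ -0.84091)
Z(m) = 4 - m
1/((280 - M) + Z(30)) = 1/((280 - 1*(-37/44)) + (4 - 1*30)) = 1/((280 + 37/44) + (4 - 30)) = 1/(12357/44 - 26) = 1/(11213/44) = 44/11213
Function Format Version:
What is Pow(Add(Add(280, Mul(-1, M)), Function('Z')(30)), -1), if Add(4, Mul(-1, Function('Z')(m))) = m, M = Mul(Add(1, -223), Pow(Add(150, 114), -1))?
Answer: Rational(44, 11213) ≈ 0.0039240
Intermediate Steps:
M = Rational(-37, 44) (M = Mul(-222, Pow(264, -1)) = Mul(-222, Rational(1, 264)) = Rational(-37, 44) ≈ -0.84091)
Function('Z')(m) = Add(4, Mul(-1, m))
Pow(Add(Add(280, Mul(-1, M)), Function('Z')(30)), -1) = Pow(Add(Add(280, Mul(-1, Rational(-37, 44))), Add(4, Mul(-1, 30))), -1) = Pow(Add(Add(280, Rational(37, 44)), Add(4, -30)), -1) = Pow(Add(Rational(12357, 44), -26), -1) = Pow(Rational(11213, 44), -1) = Rational(44, 11213)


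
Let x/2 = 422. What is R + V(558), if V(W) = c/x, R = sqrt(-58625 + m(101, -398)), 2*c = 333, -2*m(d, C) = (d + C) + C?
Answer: 333/1688 + I*sqrt(233110)/2 ≈ 0.19727 + 241.41*I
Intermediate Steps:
m(d, C) = -C - d/2 (m(d, C) = -((d + C) + C)/2 = -((C + d) + C)/2 = -(d + 2*C)/2 = -C - d/2)
x = 844 (x = 2*422 = 844)
c = 333/2 (c = (1/2)*333 = 333/2 ≈ 166.50)
R = I*sqrt(233110)/2 (R = sqrt(-58625 + (-1*(-398) - 1/2*101)) = sqrt(-58625 + (398 - 101/2)) = sqrt(-58625 + 695/2) = sqrt(-116555/2) = I*sqrt(233110)/2 ≈ 241.41*I)
V(W) = 333/1688 (V(W) = (333/2)/844 = (333/2)*(1/844) = 333/1688)
R + V(558) = I*sqrt(233110)/2 + 333/1688 = 333/1688 + I*sqrt(233110)/2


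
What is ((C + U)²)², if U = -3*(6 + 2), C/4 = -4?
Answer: 2560000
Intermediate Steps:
C = -16 (C = 4*(-4) = -16)
U = -24 (U = -3*8 = -24)
((C + U)²)² = ((-16 - 24)²)² = ((-40)²)² = 1600² = 2560000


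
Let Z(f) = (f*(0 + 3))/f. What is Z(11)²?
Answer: 9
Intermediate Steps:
Z(f) = 3 (Z(f) = (f*3)/f = (3*f)/f = 3)
Z(11)² = 3² = 9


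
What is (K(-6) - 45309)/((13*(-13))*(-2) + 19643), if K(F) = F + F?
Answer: -45321/19981 ≈ -2.2682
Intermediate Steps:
K(F) = 2*F
(K(-6) - 45309)/((13*(-13))*(-2) + 19643) = (2*(-6) - 45309)/((13*(-13))*(-2) + 19643) = (-12 - 45309)/(-169*(-2) + 19643) = -45321/(338 + 19643) = -45321/19981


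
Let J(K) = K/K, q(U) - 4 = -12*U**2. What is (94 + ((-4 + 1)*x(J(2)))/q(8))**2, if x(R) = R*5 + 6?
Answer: 5162278801/583696 ≈ 8844.1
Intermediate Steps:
q(U) = 4 - 12*U**2
J(K) = 1
x(R) = 6 + 5*R (x(R) = 5*R + 6 = 6 + 5*R)
(94 + ((-4 + 1)*x(J(2)))/q(8))**2 = (94 + ((-4 + 1)*(6 + 5*1))/(4 - 12*8**2))**2 = (94 + (-3*(6 + 5))/(4 - 12*64))**2 = (94 + (-3*11)/(4 - 768))**2 = (94 - 33/(-764))**2 = (94 - 33*(-1/764))**2 = (94 + 33/764)**2 = (71849/764)**2 = 5162278801/583696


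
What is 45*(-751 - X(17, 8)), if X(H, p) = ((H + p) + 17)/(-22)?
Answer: -370800/11 ≈ -33709.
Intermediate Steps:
X(H, p) = -17/22 - H/22 - p/22 (X(H, p) = (17 + H + p)*(-1/22) = -17/22 - H/22 - p/22)
45*(-751 - X(17, 8)) = 45*(-751 - (-17/22 - 1/22*17 - 1/22*8)) = 45*(-751 - (-17/22 - 17/22 - 4/11)) = 45*(-751 - 1*(-21/11)) = 45*(-751 + 21/11) = 45*(-8240/11) = -370800/11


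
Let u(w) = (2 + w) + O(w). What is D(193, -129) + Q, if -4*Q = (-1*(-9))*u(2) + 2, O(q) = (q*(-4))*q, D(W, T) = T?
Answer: -205/2 ≈ -102.50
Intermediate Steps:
O(q) = -4*q² (O(q) = (-4*q)*q = -4*q²)
u(w) = 2 + w - 4*w² (u(w) = (2 + w) - 4*w² = 2 + w - 4*w²)
Q = 53/2 (Q = -((-1*(-9))*(2 + 2 - 4*2²) + 2)/4 = -(9*(2 + 2 - 4*4) + 2)/4 = -(9*(2 + 2 - 16) + 2)/4 = -(9*(-12) + 2)/4 = -(-108 + 2)/4 = -¼*(-106) = 53/2 ≈ 26.500)
D(193, -129) + Q = -129 + 53/2 = -205/2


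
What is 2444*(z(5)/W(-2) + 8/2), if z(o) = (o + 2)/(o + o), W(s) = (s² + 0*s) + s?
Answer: 53157/5 ≈ 10631.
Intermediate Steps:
W(s) = s + s² (W(s) = (s² + 0) + s = s² + s = s + s²)
z(o) = (2 + o)/(2*o) (z(o) = (2 + o)/((2*o)) = (2 + o)*(1/(2*o)) = (2 + o)/(2*o))
2444*(z(5)/W(-2) + 8/2) = 2444*(((½)*(2 + 5)/5)/((-2*(1 - 2))) + 8/2) = 2444*(((½)*(⅕)*7)/((-2*(-1))) + 8*(½)) = 2444*((7/10)/2 + 4) = 2444*((7/10)*(½) + 4) = 2444*(7/20 + 4) = 2444*(87/20) = 53157/5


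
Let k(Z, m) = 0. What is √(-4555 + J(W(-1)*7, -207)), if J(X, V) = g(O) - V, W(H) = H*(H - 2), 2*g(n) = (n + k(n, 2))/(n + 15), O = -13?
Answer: 59*I*√5/2 ≈ 65.964*I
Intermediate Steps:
g(n) = n/(2*(15 + n)) (g(n) = ((n + 0)/(n + 15))/2 = (n/(15 + n))/2 = n/(2*(15 + n)))
W(H) = H*(-2 + H)
J(X, V) = -13/4 - V (J(X, V) = (½)*(-13)/(15 - 13) - V = (½)*(-13)/2 - V = (½)*(-13)*(½) - V = -13/4 - V)
√(-4555 + J(W(-1)*7, -207)) = √(-4555 + (-13/4 - 1*(-207))) = √(-4555 + (-13/4 + 207)) = √(-4555 + 815/4) = √(-17405/4) = 59*I*√5/2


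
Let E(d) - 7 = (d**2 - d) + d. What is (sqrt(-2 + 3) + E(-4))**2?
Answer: 576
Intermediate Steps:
E(d) = 7 + d**2 (E(d) = 7 + ((d**2 - d) + d) = 7 + d**2)
(sqrt(-2 + 3) + E(-4))**2 = (sqrt(-2 + 3) + (7 + (-4)**2))**2 = (sqrt(1) + (7 + 16))**2 = (1 + 23)**2 = 24**2 = 576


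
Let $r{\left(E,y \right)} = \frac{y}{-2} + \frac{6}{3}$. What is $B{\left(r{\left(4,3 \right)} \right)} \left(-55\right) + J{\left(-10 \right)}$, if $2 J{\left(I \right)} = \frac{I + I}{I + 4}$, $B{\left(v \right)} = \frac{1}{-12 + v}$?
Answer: $\frac{445}{69} \approx 6.4493$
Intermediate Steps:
$r{\left(E,y \right)} = 2 - \frac{y}{2}$ ($r{\left(E,y \right)} = y \left(- \frac{1}{2}\right) + 6 \cdot \frac{1}{3} = - \frac{y}{2} + 2 = 2 - \frac{y}{2}$)
$J{\left(I \right)} = \frac{I}{4 + I}$ ($J{\left(I \right)} = \frac{\left(I + I\right) \frac{1}{I + 4}}{2} = \frac{2 I \frac{1}{4 + I}}{2} = \frac{I}{4 + I}$)
$B{\left(r{\left(4,3 \right)} \right)} \left(-55\right) + J{\left(-10 \right)} = \frac{1}{-12 + \left(2 - \frac{3}{2}\right)} \left(-55\right) - \frac{10}{4 - 10} = \frac{1}{-12 + \left(2 - \frac{3}{2}\right)} \left(-55\right) - \frac{10}{-6} = \frac{1}{-12 + \frac{1}{2}} \left(-55\right) - - \frac{5}{3} = \frac{1}{- \frac{23}{2}} \left(-55\right) + \frac{5}{3} = \left(- \frac{2}{23}\right) \left(-55\right) + \frac{5}{3} = \frac{110}{23} + \frac{5}{3} = \frac{445}{69}$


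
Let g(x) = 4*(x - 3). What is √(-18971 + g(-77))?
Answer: I*√19291 ≈ 138.89*I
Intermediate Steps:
g(x) = -12 + 4*x (g(x) = 4*(-3 + x) = -12 + 4*x)
√(-18971 + g(-77)) = √(-18971 + (-12 + 4*(-77))) = √(-18971 + (-12 - 308)) = √(-18971 - 320) = √(-19291) = I*√19291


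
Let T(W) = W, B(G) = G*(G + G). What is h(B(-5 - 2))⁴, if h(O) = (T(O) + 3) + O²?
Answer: 8871195678350625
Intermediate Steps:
B(G) = 2*G² (B(G) = G*(2*G) = 2*G²)
h(O) = 3 + O + O² (h(O) = (O + 3) + O² = (3 + O) + O² = 3 + O + O²)
h(B(-5 - 2))⁴ = (3 + 2*(-5 - 2)² + (2*(-5 - 2)²)²)⁴ = (3 + 2*(-7)² + (2*(-7)²)²)⁴ = (3 + 2*49 + (2*49)²)⁴ = (3 + 98 + 98²)⁴ = (3 + 98 + 9604)⁴ = 9705⁴ = 8871195678350625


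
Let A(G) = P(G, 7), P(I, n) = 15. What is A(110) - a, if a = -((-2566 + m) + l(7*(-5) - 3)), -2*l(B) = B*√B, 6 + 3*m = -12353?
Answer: -20012/3 + 19*I*√38 ≈ -6670.7 + 117.12*I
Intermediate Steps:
m = -12359/3 (m = -2 + (⅓)*(-12353) = -2 - 12353/3 = -12359/3 ≈ -4119.7)
A(G) = 15
l(B) = -B^(3/2)/2 (l(B) = -B*√B/2 = -B^(3/2)/2)
a = 20057/3 - 19*I*√38 (a = -((-2566 - 12359/3) - (7*(-5) - 3)^(3/2)/2) = -(-20057/3 - (-35 - 3)^(3/2)/2) = -(-20057/3 - (-19)*I*√38) = -(-20057/3 + 19*I*√38) = 20057/3 - 19*I*√38 ≈ 6685.7 - 117.12*I)
A(110) - a = 15 - (20057/3 - 19*I*√38) = 15 + (-20057/3 + 19*I*√38) = -20012/3 + 19*I*√38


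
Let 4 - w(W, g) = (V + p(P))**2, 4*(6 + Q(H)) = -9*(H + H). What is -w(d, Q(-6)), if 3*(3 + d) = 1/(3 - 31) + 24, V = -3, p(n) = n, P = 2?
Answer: -3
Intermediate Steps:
Q(H) = -6 - 9*H/2 (Q(H) = -6 + (-9*(H + H))/4 = -6 + (-18*H)/4 = -6 - 9*H/2)
d = 419/84 (d = -3 + (1/(3 - 31) + 24)/3 = -3 + (1/(-28) + 24)/3 = -3 + (-1/28 + 24)/3 = -3 + (1/3)*(671/28) = -3 + 671/84 = 419/84 ≈ 4.9881)
w(W, g) = 3 (w(W, g) = 4 - (-3 + 2)**2 = 4 - 1*(-1)**2 = 4 - 1*1 = 4 - 1 = 3)
-w(d, Q(-6)) = -1*3 = -3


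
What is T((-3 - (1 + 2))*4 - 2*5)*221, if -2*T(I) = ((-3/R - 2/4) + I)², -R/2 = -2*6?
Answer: -16957109/128 ≈ -1.3248e+5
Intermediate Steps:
R = 24 (R = -(-4)*6 = -2*(-12) = 24)
T(I) = -(-5/8 + I)²/2 (T(I) = -((-3/24 - 2/4) + I)²/2 = -((-3*1/24 - 2*¼) + I)²/2 = -((-⅛ - ½) + I)²/2 = -(-5/8 + I)²/2)
T((-3 - (1 + 2))*4 - 2*5)*221 = -(-5 + 8*((-3 - (1 + 2))*4 - 2*5))²/128*221 = -(-5 + 8*((-3 - 1*3)*4 - 10))²/128*221 = -(-5 + 8*((-3 - 3)*4 - 10))²/128*221 = -(-5 + 8*(-6*4 - 10))²/128*221 = -(-5 + 8*(-24 - 10))²/128*221 = -(-5 + 8*(-34))²/128*221 = -(-5 - 272)²/128*221 = -1/128*(-277)²*221 = -1/128*76729*221 = -76729/128*221 = -16957109/128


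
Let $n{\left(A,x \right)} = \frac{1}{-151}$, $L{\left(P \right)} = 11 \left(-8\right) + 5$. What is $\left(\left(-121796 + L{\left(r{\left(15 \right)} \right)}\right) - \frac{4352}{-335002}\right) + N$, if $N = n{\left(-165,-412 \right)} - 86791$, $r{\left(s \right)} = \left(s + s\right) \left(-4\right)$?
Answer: $- \frac{310459842535}{1487803} \approx -2.0867 \cdot 10^{5}$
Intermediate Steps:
$r{\left(s \right)} = - 8 s$ ($r{\left(s \right)} = 2 s \left(-4\right) = - 8 s$)
$L{\left(P \right)} = -83$ ($L{\left(P \right)} = -88 + 5 = -83$)
$n{\left(A,x \right)} = - \frac{1}{151}$
$N = - \frac{13105442}{151}$ ($N = - \frac{1}{151} - 86791 = - \frac{13105442}{151} \approx -86791.0$)
$\left(\left(-121796 + L{\left(r{\left(15 \right)} \right)}\right) - \frac{4352}{-335002}\right) + N = \left(\left(-121796 - 83\right) - \frac{4352}{-335002}\right) - \frac{13105442}{151} = \left(-121879 - - \frac{128}{9853}\right) - \frac{13105442}{151} = \left(-121879 + \frac{128}{9853}\right) - \frac{13105442}{151} = - \frac{1200873659}{9853} - \frac{13105442}{151} = - \frac{310459842535}{1487803}$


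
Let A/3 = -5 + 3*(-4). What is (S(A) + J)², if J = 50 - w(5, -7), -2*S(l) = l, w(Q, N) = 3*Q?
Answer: 14641/4 ≈ 3660.3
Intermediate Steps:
A = -51 (A = 3*(-5 + 3*(-4)) = 3*(-5 - 12) = 3*(-17) = -51)
S(l) = -l/2
J = 35 (J = 50 - 3*5 = 50 - 1*15 = 50 - 15 = 35)
(S(A) + J)² = (-½*(-51) + 35)² = (51/2 + 35)² = (121/2)² = 14641/4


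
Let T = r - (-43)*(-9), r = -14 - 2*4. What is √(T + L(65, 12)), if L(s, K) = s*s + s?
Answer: √3881 ≈ 62.298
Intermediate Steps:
r = -22 (r = -14 - 8 = -22)
T = -409 (T = -22 - (-43)*(-9) = -22 - 1*387 = -22 - 387 = -409)
L(s, K) = s + s² (L(s, K) = s² + s = s + s²)
√(T + L(65, 12)) = √(-409 + 65*(1 + 65)) = √(-409 + 65*66) = √(-409 + 4290) = √3881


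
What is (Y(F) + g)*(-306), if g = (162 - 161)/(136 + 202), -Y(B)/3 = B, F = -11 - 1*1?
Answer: -1861857/169 ≈ -11017.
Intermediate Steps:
F = -12 (F = -11 - 1 = -12)
Y(B) = -3*B
g = 1/338 ≈ 0.0029586
(Y(F) + g)*(-306) = (-3*(-12) + 1/338)*(-306) = (36 + 1/338)*(-306) = (12169/338)*(-306) = -1861857/169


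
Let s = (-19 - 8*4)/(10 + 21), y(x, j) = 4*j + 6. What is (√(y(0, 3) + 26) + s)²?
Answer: 44885/961 - 204*√11/31 ≈ 24.881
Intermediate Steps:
y(x, j) = 6 + 4*j
s = -51/31 (s = (-19 - 32)/31 = -51*1/31 = -51/31 ≈ -1.6452)
(√(y(0, 3) + 26) + s)² = (√((6 + 4*3) + 26) - 51/31)² = (√((6 + 12) + 26) - 51/31)² = (√(18 + 26) - 51/31)² = (√44 - 51/31)² = (2*√11 - 51/31)² = (-51/31 + 2*√11)²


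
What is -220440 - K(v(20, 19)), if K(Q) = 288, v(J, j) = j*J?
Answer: -220728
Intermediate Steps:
v(J, j) = J*j
-220440 - K(v(20, 19)) = -220440 - 1*288 = -220440 - 288 = -220728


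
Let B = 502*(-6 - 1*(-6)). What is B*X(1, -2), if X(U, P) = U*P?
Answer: 0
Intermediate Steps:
X(U, P) = P*U
B = 0 (B = 502*(-6 + 6) = 502*0 = 0)
B*X(1, -2) = 0*(-2*1) = 0*(-2) = 0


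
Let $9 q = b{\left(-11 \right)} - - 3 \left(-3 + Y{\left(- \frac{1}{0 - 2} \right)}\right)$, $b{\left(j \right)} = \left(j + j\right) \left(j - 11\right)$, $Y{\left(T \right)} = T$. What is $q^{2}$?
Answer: $\frac{908209}{324} \approx 2803.1$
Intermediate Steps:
$b{\left(j \right)} = 2 j \left(-11 + j\right)$
$q = \frac{953}{18}$ ($q = \frac{2 \left(-11\right) \left(-11 - 11\right) - - 3 \left(-3 - \frac{1}{0 - 2}\right)}{9} = \frac{2 \left(-11\right) \left(-22\right) - - 3 \left(-3 - \frac{1}{-2}\right)}{9} = \frac{484 - - 3 \left(-3 - - \frac{1}{2}\right)}{9} = \frac{484 - - 3 \left(-3 + \frac{1}{2}\right)}{9} = \frac{484 - \left(-3\right) \left(- \frac{5}{2}\right)}{9} = \frac{484 - \frac{15}{2}}{9} = \frac{1}{9} \cdot \frac{953}{2} = \frac{953}{18} \approx 52.944$)
$q^{2} = \left(\frac{953}{18}\right)^{2} = \frac{908209}{324}$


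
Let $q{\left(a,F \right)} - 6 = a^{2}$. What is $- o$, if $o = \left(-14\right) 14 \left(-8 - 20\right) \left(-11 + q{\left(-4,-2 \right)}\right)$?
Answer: $-60368$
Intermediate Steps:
$q{\left(a,F \right)} = 6 + a^{2}$
$o = 60368$ ($o = \left(-14\right) 14 \left(-8 - 20\right) \left(-11 + \left(6 + \left(-4\right)^{2}\right)\right) = - 196 \left(- 28 \left(-11 + \left(6 + 16\right)\right)\right) = - 196 \left(- 28 \left(-11 + 22\right)\right) = - 196 \left(\left(-28\right) 11\right) = \left(-196\right) \left(-308\right) = 60368$)
$- o = \left(-1\right) 60368 = -60368$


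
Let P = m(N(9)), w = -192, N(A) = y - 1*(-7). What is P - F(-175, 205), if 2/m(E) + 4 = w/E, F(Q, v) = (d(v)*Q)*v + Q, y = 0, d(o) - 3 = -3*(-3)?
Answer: 47374243/110 ≈ 4.3068e+5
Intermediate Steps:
d(o) = 12 (d(o) = 3 - 3*(-3) = 3 + 9 = 12)
F(Q, v) = Q + 12*Q*v (F(Q, v) = (12*Q)*v + Q = 12*Q*v + Q = Q + 12*Q*v)
N(A) = 7 (N(A) = 0 - 1*(-7) = 0 + 7 = 7)
m(E) = 2/(-4 - 192/E)
P = -7/110 (P = -1*7/(96 + 2*7) = -1*7/(96 + 14) = -1*7/110 = -1*7*1/110 = -7/110 ≈ -0.063636)
P - F(-175, 205) = -7/110 - (-175)*(1 + 12*205) = -7/110 - (-175)*(1 + 2460) = -7/110 - (-175)*2461 = -7/110 - 1*(-430675) = -7/110 + 430675 = 47374243/110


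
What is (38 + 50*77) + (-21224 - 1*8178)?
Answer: -25514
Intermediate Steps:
(38 + 50*77) + (-21224 - 1*8178) = (38 + 3850) + (-21224 - 8178) = 3888 - 29402 = -25514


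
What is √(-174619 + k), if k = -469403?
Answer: 3*I*√71558 ≈ 802.51*I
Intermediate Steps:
√(-174619 + k) = √(-174619 - 469403) = √(-644022) = 3*I*√71558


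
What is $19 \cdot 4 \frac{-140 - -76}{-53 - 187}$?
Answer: $\frac{304}{15} \approx 20.267$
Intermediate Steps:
$19 \cdot 4 \frac{-140 - -76}{-53 - 187} = 76 \frac{-140 + \left(-67 + 143\right)}{-240} = 76 \left(-140 + 76\right) \left(- \frac{1}{240}\right) = 76 \left(\left(-64\right) \left(- \frac{1}{240}\right)\right) = 76 \cdot \frac{4}{15} = \frac{304}{15}$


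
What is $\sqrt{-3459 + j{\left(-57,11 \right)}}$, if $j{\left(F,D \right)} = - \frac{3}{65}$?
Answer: $\frac{3 i \sqrt{1623830}}{65} \approx 58.814 i$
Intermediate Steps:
$j{\left(F,D \right)} = - \frac{3}{65}$ ($j{\left(F,D \right)} = \left(-3\right) \frac{1}{65} = - \frac{3}{65}$)
$\sqrt{-3459 + j{\left(-57,11 \right)}} = \sqrt{-3459 - \frac{3}{65}} = \sqrt{- \frac{224838}{65}} = \frac{3 i \sqrt{1623830}}{65}$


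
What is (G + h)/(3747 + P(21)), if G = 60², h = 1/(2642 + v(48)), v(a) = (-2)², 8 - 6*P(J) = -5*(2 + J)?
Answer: 9525601/9968805 ≈ 0.95554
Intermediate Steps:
P(J) = 3 + 5*J/6 (P(J) = 4/3 - (-5)*(2 + J)/6 = 4/3 - (-10 - 5*J)/6 = 4/3 + (5/3 + 5*J/6) = 3 + 5*J/6)
v(a) = 4
h = 1/2646 (h = 1/(2642 + 4) = 1/2646 ≈ 0.00037793)
G = 3600
(G + h)/(3747 + P(21)) = (3600 + 1/2646)/(3747 + (3 + (⅚)*21)) = 9525601/(2646*(3747 + (3 + 35/2))) = 9525601/(2646*(3747 + 41/2)) = 9525601/(2646*(7535/2)) = (9525601/2646)*(2/7535) = 9525601/9968805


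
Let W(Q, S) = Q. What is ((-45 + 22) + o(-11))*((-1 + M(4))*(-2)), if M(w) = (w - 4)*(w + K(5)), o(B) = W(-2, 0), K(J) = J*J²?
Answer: -50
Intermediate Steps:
K(J) = J³
o(B) = -2
M(w) = (-4 + w)*(125 + w) (M(w) = (w - 4)*(w + 5³) = (-4 + w)*(w + 125) = (-4 + w)*(125 + w))
((-45 + 22) + o(-11))*((-1 + M(4))*(-2)) = ((-45 + 22) - 2)*((-1 + (-500 + 4² + 121*4))*(-2)) = (-23 - 2)*((-1 + (-500 + 16 + 484))*(-2)) = -25*(-1 + 0)*(-2) = -(-25)*(-2) = -25*2 = -50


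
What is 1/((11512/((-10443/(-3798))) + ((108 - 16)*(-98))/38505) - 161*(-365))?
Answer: 134035905/8437767835589 ≈ 1.5885e-5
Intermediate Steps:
1/((11512/((-10443/(-3798))) + ((108 - 16)*(-98))/38505) - 161*(-365)) = 1/((11512/((-10443*(-1/3798))) + (92*(-98))*(1/38505)) + 58765) = 1/((11512/(3481/1266) - 9016*1/38505) + 58765) = 1/((11512*(1266/3481) - 9016/38505) + 58765) = 1/((14574192/3481 - 9016/38505) + 58765) = 1/(561147878264/134035905 + 58765) = 1/(8437767835589/134035905) = 134035905/8437767835589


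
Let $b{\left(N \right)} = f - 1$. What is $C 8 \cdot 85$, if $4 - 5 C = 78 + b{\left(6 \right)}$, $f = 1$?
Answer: $-10064$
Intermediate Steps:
$b{\left(N \right)} = 0$ ($b{\left(N \right)} = 1 - 1 = 0$)
$C = - \frac{74}{5}$ ($C = \frac{4}{5} - \frac{78 + 0}{5} = \frac{4}{5} - \frac{78}{5} = - \frac{74}{5} \approx -14.8$)
$C 8 \cdot 85 = - \frac{74 \cdot 8 \cdot 85}{5} = \left(- \frac{74}{5}\right) 680 = -10064$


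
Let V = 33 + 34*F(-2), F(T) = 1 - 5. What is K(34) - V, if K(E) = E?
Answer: 137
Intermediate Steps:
F(T) = -4
V = -103 (V = 33 + 34*(-4) = 33 - 136 = -103)
K(34) - V = 34 - 1*(-103) = 34 + 103 = 137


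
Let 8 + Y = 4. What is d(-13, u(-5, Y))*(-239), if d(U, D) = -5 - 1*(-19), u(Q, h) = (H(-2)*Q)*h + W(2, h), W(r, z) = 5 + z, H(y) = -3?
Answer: -3346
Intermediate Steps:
Y = -4 (Y = -8 + 4 = -4)
u(Q, h) = 5 + h - 3*Q*h (u(Q, h) = (-3*Q)*h + (5 + h) = -3*Q*h + (5 + h) = 5 + h - 3*Q*h)
d(U, D) = 14 (d(U, D) = -5 + 19 = 14)
d(-13, u(-5, Y))*(-239) = 14*(-239) = -3346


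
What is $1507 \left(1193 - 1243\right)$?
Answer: $-75350$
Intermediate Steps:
$1507 \left(1193 - 1243\right) = 1507 \left(-50\right) = -75350$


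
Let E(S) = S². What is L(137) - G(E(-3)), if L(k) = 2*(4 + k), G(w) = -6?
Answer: 288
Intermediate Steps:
L(k) = 8 + 2*k
L(137) - G(E(-3)) = (8 + 2*137) - 1*(-6) = (8 + 274) + 6 = 282 + 6 = 288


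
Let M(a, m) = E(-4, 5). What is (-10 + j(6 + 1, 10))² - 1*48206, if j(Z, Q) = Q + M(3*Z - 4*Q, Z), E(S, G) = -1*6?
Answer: -48170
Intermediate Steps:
E(S, G) = -6
M(a, m) = -6
j(Z, Q) = -6 + Q (j(Z, Q) = Q - 6 = -6 + Q)
(-10 + j(6 + 1, 10))² - 1*48206 = (-10 + (-6 + 10))² - 1*48206 = (-10 + 4)² - 48206 = (-6)² - 48206 = 36 - 48206 = -48170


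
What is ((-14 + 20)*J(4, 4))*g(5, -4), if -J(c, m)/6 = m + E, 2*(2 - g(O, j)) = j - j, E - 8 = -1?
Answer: -792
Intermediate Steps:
E = 7 (E = 8 - 1 = 7)
g(O, j) = 2 (g(O, j) = 2 - (j - j)/2 = 2 - ½*0 = 2 + 0 = 2)
J(c, m) = -42 - 6*m (J(c, m) = -6*(m + 7) = -6*(7 + m) = -42 - 6*m)
((-14 + 20)*J(4, 4))*g(5, -4) = ((-14 + 20)*(-42 - 6*4))*2 = (6*(-42 - 24))*2 = (6*(-66))*2 = -396*2 = -792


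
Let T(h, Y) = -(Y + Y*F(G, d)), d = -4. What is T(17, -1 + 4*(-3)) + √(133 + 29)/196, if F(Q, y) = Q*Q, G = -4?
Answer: 221 + 9*√2/196 ≈ 221.06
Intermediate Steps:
F(Q, y) = Q²
T(h, Y) = -17*Y (T(h, Y) = -(Y + Y*(-4)²) = -(Y + Y*16) = -(Y + 16*Y) = -17*Y)
T(17, -1 + 4*(-3)) + √(133 + 29)/196 = -17*(-1 + 4*(-3)) + √(133 + 29)/196 = -17*(-1 - 12) + √162*(1/196) = -17*(-13) + (9*√2)*(1/196) = 221 + 9*√2/196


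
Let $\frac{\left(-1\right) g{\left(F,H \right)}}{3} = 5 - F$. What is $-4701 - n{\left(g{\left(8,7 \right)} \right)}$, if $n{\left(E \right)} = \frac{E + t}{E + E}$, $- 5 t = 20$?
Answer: $- \frac{84623}{18} \approx -4701.3$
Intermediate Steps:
$g{\left(F,H \right)} = -15 + 3 F$ ($g{\left(F,H \right)} = - 3 \left(5 - F\right) = -15 + 3 F$)
$t = -4$ ($t = \left(- \frac{1}{5}\right) 20 = -4$)
$n{\left(E \right)} = \frac{-4 + E}{2 E}$ ($n{\left(E \right)} = \frac{E - 4}{E + E} = \frac{-4 + E}{2 E}$)
$-4701 - n{\left(g{\left(8,7 \right)} \right)} = -4701 - \frac{-4 + \left(-15 + 3 \cdot 8\right)}{2 \left(-15 + 3 \cdot 8\right)} = -4701 - \frac{-4 + \left(-15 + 24\right)}{2 \left(-15 + 24\right)} = -4701 - \frac{-4 + 9}{2 \cdot 9} = -4701 - \frac{1}{2} \cdot \frac{1}{9} \cdot 5 = -4701 - \frac{5}{18} = - \frac{84623}{18}$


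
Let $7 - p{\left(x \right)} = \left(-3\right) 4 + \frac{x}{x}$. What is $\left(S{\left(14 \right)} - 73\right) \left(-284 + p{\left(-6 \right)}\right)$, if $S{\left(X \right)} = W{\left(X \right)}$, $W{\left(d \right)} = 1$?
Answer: $19152$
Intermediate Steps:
$S{\left(X \right)} = 1$
$p{\left(x \right)} = 18$ ($p{\left(x \right)} = 7 - \left(\left(-3\right) 4 + \frac{x}{x}\right) = 7 - \left(-12 + 1\right) = 7 - -11 = 7 + 11 = 18$)
$\left(S{\left(14 \right)} - 73\right) \left(-284 + p{\left(-6 \right)}\right) = \left(1 - 73\right) \left(-284 + 18\right) = \left(-72\right) \left(-266\right) = 19152$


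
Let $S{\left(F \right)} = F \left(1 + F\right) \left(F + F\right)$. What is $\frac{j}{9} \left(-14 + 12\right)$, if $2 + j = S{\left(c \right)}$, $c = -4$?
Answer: $\frac{196}{9} \approx 21.778$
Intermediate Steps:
$S{\left(F \right)} = 2 F^{2} \left(1 + F\right)$ ($S{\left(F \right)} = F \left(1 + F\right) 2 F = F 2 F \left(1 + F\right) = 2 F^{2} \left(1 + F\right)$)
$j = -98$ ($j = -2 + 2 \left(-4\right)^{2} \left(1 - 4\right) = -2 + 2 \cdot 16 \left(-3\right) = -2 - 96 = -98$)
$\frac{j}{9} \left(-14 + 12\right) = - \frac{98}{9} \left(-14 + 12\right) = \left(-98\right) \frac{1}{9} \left(-2\right) = \left(- \frac{98}{9}\right) \left(-2\right) = \frac{196}{9}$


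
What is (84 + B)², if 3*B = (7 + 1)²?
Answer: 99856/9 ≈ 11095.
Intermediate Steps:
B = 64/3 (B = (7 + 1)²/3 = (⅓)*8² = (⅓)*64 = 64/3 ≈ 21.333)
(84 + B)² = (84 + 64/3)² = (316/3)² = 99856/9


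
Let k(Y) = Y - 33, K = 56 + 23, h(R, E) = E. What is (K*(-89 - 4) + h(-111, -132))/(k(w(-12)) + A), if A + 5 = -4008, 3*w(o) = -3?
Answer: 2493/1349 ≈ 1.8480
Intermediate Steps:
w(o) = -1 (w(o) = (⅓)*(-3) = -1)
K = 79
A = -4013 (A = -5 - 4008 = -4013)
k(Y) = -33 + Y
(K*(-89 - 4) + h(-111, -132))/(k(w(-12)) + A) = (79*(-89 - 4) - 132)/((-33 - 1) - 4013) = (79*(-93) - 132)/(-34 - 4013) = (-7347 - 132)/(-4047) = -7479*(-1/4047) = 2493/1349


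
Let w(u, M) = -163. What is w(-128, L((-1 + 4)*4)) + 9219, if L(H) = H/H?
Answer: 9056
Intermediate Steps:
L(H) = 1
w(-128, L((-1 + 4)*4)) + 9219 = -163 + 9219 = 9056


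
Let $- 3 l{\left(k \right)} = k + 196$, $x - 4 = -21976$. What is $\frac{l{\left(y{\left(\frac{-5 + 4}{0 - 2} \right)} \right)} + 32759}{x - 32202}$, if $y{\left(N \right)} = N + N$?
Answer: $- \frac{49040}{81261} \approx -0.60349$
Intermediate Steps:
$x = -21972$ ($x = 4 - 21976 = -21972$)
$y{\left(N \right)} = 2 N$
$l{\left(k \right)} = - \frac{196}{3} - \frac{k}{3}$ ($l{\left(k \right)} = - \frac{k + 196}{3} = - \frac{196 + k}{3} = - \frac{196}{3} - \frac{k}{3}$)
$\frac{l{\left(y{\left(\frac{-5 + 4}{0 - 2} \right)} \right)} + 32759}{x - 32202} = \frac{\left(- \frac{196}{3} - \frac{2 \frac{-5 + 4}{0 - 2}}{3}\right) + 32759}{-21972 - 32202} = \frac{\left(- \frac{196}{3} - \frac{2 \left(- \frac{1}{-2}\right)}{3}\right) + 32759}{-54174} = \left(\left(- \frac{196}{3} - \frac{2 \left(\left(-1\right) \left(- \frac{1}{2}\right)\right)}{3}\right) + 32759\right) \left(- \frac{1}{54174}\right) = \left(\left(- \frac{196}{3} - \frac{2 \cdot \frac{1}{2}}{3}\right) + 32759\right) \left(- \frac{1}{54174}\right) = \left(\left(- \frac{196}{3} - \frac{1}{3}\right) + 32759\right) \left(- \frac{1}{54174}\right) = \left(- \frac{197}{3} + 32759\right) \left(- \frac{1}{54174}\right) = \frac{98080}{3} \left(- \frac{1}{54174}\right) = - \frac{49040}{81261}$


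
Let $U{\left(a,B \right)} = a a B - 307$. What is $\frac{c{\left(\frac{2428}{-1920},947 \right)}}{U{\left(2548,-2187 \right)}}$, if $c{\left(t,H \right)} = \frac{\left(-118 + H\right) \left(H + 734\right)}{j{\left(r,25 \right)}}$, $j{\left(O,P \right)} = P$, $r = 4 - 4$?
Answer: $- \frac{1393549}{354966728875} \approx -3.9259 \cdot 10^{-6}$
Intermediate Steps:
$U{\left(a,B \right)} = -307 + B a^{2}$ ($U{\left(a,B \right)} = a^{2} B - 307 = B a^{2} - 307 = -307 + B a^{2}$)
$r = 0$
$c{\left(t,H \right)} = \frac{\left(-118 + H\right) \left(734 + H\right)}{25}$ ($c{\left(t,H \right)} = \frac{\left(-118 + H\right) \left(H + 734\right)}{25} = \left(-118 + H\right) \left(734 + H\right) \frac{1}{25} = \frac{\left(-118 + H\right) \left(734 + H\right)}{25}$)
$\frac{c{\left(\frac{2428}{-1920},947 \right)}}{U{\left(2548,-2187 \right)}} = \frac{- \frac{86612}{25} + \frac{947^{2}}{25} + \frac{616}{25} \cdot 947}{-307 - 2187 \cdot 2548^{2}} = \frac{- \frac{86612}{25} + \frac{1}{25} \cdot 896809 + \frac{583352}{25}}{-307 - 14198668848} = \frac{- \frac{86612}{25} + \frac{896809}{25} + \frac{583352}{25}}{-307 - 14198668848} = \frac{1393549}{25 \left(-14198669155\right)} = \frac{1393549}{25} \left(- \frac{1}{14198669155}\right) = - \frac{1393549}{354966728875}$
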